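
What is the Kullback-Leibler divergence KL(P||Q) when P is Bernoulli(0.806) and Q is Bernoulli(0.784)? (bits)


KL = p*log2(p/q) + (1-p)*log2((1-p)/(1-q)) = 0.806*log2(0.806/0.784) + 0.194*log2(0.194/0.216) = 0.0021

0.0021 bits


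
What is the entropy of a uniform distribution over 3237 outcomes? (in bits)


H = log2(n) = log2(3237) = 11.6604

11.6604 bits


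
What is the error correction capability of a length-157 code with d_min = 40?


Correction capability = floor((d-1)/2) = floor((40-1)/2) = 19

19 errors


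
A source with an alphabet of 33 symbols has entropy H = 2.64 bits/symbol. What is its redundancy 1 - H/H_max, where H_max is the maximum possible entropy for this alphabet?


H_max = log2(K) = log2(33) = 5.0444 bits/symbol. Redundancy = 1 - H/H_max = 1 - 2.64/5.0444 = 1 - 0.5234 = 0.4766

0.4766


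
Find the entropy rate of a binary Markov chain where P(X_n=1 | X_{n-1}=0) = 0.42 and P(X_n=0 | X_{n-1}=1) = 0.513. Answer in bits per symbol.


Stationary distribution: pi_0 = p10/(p01+p10) = 0.5498, pi_1 = 0.4502. Entropy rate H' = pi_0*H(p01) + pi_1*H(p10) = 0.5498*0.9815 + 0.4502*0.9995 = 0.9896

0.9896 bits/symbol


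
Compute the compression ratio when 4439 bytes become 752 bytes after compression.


Ratio = original / compressed = 4439 / 752 = 5.9029

5.9029


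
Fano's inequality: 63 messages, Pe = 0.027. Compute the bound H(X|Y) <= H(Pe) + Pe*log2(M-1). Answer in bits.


H(Pe) = -Pe*log2(Pe) - (1-Pe)*log2(1-Pe) = -0.027*log2(0.027) - 0.973*log2(0.973) = 0.140694 + 0.038422 = 0.1791. Pe*log2(M-1) = 0.027*log2(62) = 0.160763. Bound = H(Pe) + Pe*log2(M-1) = 0.140694 + 0.038422 + 0.160763 = 0.3399

0.3399 bits


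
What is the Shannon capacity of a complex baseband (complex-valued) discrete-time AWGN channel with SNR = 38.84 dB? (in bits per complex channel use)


SNR_linear = 10^(38.84/10) = 7655.9661; C = log2(1 + SNR_linear) = log2(1 + 7655.9661) = 12.9026

12.9026 bits/channel use


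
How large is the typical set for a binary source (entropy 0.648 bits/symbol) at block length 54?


log2|A_typical| = nH = 54 * 0.648 = 34.992, so |A_typical| ~ 2^34.992 = 3.417e+10

3.417e+10


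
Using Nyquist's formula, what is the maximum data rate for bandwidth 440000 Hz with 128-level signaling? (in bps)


Rate = 2 * B * log2(M) = 2 * 440000 * 7.0 = 6160000.0

6160000.0 bps


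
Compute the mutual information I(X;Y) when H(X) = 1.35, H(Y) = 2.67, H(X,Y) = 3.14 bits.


I(X;Y) = H(X) + H(Y) - H(X,Y) = 1.35 + 2.67 - 3.14 = 0.88

0.88 bits


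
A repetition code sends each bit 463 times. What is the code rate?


Rate = k/n = 1/463

1/463


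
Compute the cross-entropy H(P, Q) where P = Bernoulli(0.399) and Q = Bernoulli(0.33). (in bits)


H(P,Q) = -p*log2(q) - (1-p)*log2(1-q). -0.399*log2(0.33) = 0.638185; -0.601*log2(0.67) = 0.347238. H(P,Q) = 0.638185 + 0.347238 = 0.9854

0.9854 bits


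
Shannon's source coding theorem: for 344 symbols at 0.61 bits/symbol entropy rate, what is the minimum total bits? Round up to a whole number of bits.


Minimum bits >= n * H = 344 * 0.61 = 209.84, rounded up to a whole number of bits = 210

210 bits


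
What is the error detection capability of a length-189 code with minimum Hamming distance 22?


Detection capability = d_min - 1 = 22 - 1 = 21

21 errors


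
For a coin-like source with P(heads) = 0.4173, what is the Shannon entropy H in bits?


H = -p*log2(p) - (1-p)*log2(1-p). -0.4173*log2(0.4173) = 0.526150; -0.5827*log2(0.5827) = 0.454025. H = 0.526150 + 0.454025 = 0.9802

0.9802 bits


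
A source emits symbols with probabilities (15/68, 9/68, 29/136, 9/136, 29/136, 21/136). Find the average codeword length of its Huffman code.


Huffman construction (repeatedly merge the two least-probable nodes; each merge adds 1 bit to every symbol beneath it): 9/136 + 9/68 = 27/136; 21/136 + 27/136 = 6/17; 29/136 + 29/136 = 29/68; 15/68 + 6/17 = 39/68; 29/68 + 39/68 = 1. Resulting codeword lengths (in the order the probabilities were given): (2, 4, 2, 4, 2, 3). L_avg = sum(p_i * l_i) = 15/68*2 + 9/68*4 + 29/136*2 + 9/136*4 + 29/136*2 + 21/136*3 = 347/136 = 2.5515

2.5515 bits


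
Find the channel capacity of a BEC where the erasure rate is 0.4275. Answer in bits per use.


C = 1 - epsilon = 1 - 0.4275 = 0.5725

0.5725 bits


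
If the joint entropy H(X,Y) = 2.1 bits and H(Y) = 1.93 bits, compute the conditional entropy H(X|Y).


H(X|Y) = H(X,Y) - H(Y) = 2.1 - 1.93 = 0.17

0.17 bits


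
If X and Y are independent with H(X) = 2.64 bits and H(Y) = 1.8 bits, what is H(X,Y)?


For independent variables, H(X,Y) = H(X) + H(Y) = 2.64 + 1.8 = 4.44

4.44 bits


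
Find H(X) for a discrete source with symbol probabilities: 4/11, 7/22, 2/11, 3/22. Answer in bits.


H = -sum(p_i * log2(p_i)). Terms: -(4/11)*log2(4/11) = 0.530702; -(7/22)*log2(7/22) = 0.525661; -(2/11)*log2(2/11) = 0.447169; -(3/22)*log2(3/22) = 0.391973. H = 0.530702 + 0.525661 + 0.447169 + 0.391973 = 1.8955

1.8955 bits


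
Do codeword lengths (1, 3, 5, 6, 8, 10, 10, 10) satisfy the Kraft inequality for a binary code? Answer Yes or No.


Kraft sum = sum(2^(-l_i)) = 0.6787, need <= 1. Result: satisfied (a binary prefix-free code with these lengths exists)

Yes


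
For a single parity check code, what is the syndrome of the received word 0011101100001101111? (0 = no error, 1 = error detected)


Syndrome = XOR of all bits = 0 XOR 0 XOR 1 XOR 1 XOR 1 XOR 0 XOR 1 XOR 1 XOR 0 XOR 0 XOR 0 XOR 0 XOR 1 XOR 1 XOR 0 XOR 1 XOR 1 XOR 1 XOR 1 = 1

1


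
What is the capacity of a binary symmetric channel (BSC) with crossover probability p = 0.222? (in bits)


H(p) = -p*log2(p) - (1-p)*log2(1-p) = -0.222*log2(0.222) - 0.778*log2(0.778) = 0.482044 + 0.281759 = 0.7638. C = 1 - H(p) = 1 - 0.7638 = 0.2362

0.2362 bits


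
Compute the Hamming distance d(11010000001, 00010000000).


Count differing positions: ^ ^ . . . . . . . . ^ = 3 differences

3


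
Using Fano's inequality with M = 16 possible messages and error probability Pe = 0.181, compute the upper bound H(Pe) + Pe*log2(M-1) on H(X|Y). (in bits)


H(Pe) = -Pe*log2(Pe) - (1-Pe)*log2(1-Pe) = -0.181*log2(0.181) - 0.819*log2(0.819) = 0.446335 + 0.235925 = 0.6823. Pe*log2(M-1) = 0.181*log2(15) = 0.707147. Bound = H(Pe) + Pe*log2(M-1) = 0.446335 + 0.235925 + 0.707147 = 1.3894

1.3894 bits


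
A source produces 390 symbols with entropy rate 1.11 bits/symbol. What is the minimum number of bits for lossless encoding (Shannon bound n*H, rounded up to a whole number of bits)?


Minimum bits >= n * H = 390 * 1.11 = 432.9, rounded up to a whole number of bits = 433

433 bits


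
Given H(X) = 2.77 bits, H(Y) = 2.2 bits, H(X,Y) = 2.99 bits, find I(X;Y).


I(X;Y) = H(X) + H(Y) - H(X,Y) = 2.77 + 2.2 - 2.99 = 1.98

1.98 bits


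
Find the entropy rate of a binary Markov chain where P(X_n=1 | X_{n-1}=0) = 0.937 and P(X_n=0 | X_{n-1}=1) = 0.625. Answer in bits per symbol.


Stationary distribution: pi_0 = p10/(p01+p10) = 0.4001, pi_1 = 0.5999. Entropy rate H' = pi_0*H(p01) + pi_1*H(p10) = 0.4001*0.3392 + 0.5999*0.9544 = 0.7083

0.7083 bits/symbol


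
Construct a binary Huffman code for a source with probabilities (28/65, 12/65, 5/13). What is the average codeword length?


Huffman construction (repeatedly merge the two least-probable nodes; each merge adds 1 bit to every symbol beneath it): 12/65 + 5/13 = 37/65; 28/65 + 37/65 = 1. Resulting codeword lengths (in the order the probabilities were given): (1, 2, 2). L_avg = sum(p_i * l_i) = 28/65*1 + 12/65*2 + 5/13*2 = 102/65 = 1.5692

1.5692 bits


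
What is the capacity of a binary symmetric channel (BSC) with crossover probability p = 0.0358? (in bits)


H(p) = -p*log2(p) - (1-p)*log2(1-p) = -0.0358*log2(0.0358) - 0.9642*log2(0.9642) = 0.171979 + 0.050713 = 0.2227. C = 1 - H(p) = 1 - 0.2227 = 0.7773

0.7773 bits


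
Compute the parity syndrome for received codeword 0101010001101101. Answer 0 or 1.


Syndrome = XOR of all bits = 0 XOR 1 XOR 0 XOR 1 XOR 0 XOR 1 XOR 0 XOR 0 XOR 0 XOR 1 XOR 1 XOR 0 XOR 1 XOR 1 XOR 0 XOR 1 = 0

0


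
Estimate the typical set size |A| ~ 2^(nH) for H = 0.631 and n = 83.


log2|A_typical| = nH = 83 * 0.631 = 52.373, so |A_typical| ~ 2^52.373 = 5.832e+15

5.832e+15


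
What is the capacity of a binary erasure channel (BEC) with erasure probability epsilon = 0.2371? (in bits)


C = 1 - epsilon = 1 - 0.2371 = 0.7629

0.7629 bits


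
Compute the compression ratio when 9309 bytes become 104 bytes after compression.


Ratio = original / compressed = 9309 / 104 = 89.5096

89.5096


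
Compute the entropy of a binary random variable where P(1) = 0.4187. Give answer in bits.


H = -p*log2(p) - (1-p)*log2(1-p). -0.4187*log2(0.4187) = 0.525892; -0.5813*log2(0.5813) = 0.454952. H = 0.525892 + 0.454952 = 0.9808

0.9808 bits


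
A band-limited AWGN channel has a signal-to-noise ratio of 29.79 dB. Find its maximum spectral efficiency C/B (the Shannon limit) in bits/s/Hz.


SNR_linear = 10^(29.79/10) = 952.7962; C/B = log2(1 + SNR_linear) = log2(1 + 952.7962) = 9.8975

9.8975 bits/s/Hz


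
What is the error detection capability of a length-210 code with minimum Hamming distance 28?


Detection capability = d_min - 1 = 28 - 1 = 27

27 errors


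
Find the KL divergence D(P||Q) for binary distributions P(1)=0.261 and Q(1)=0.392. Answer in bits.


KL = p*log2(p/q) + (1-p)*log2((1-p)/(1-q)) = 0.261*log2(0.261/0.392) + 0.739*log2(0.739/0.608) = 0.0549

0.0549 bits


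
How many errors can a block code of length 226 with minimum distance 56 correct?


Correction capability = floor((d-1)/2) = floor((56-1)/2) = 27

27 errors


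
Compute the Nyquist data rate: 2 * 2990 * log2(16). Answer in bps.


Rate = 2 * B * log2(M) = 2 * 2990 * 4.0 = 23920.0

23920.0 bps


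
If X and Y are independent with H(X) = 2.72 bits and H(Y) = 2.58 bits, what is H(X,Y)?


For independent variables, H(X,Y) = H(X) + H(Y) = 2.72 + 2.58 = 5.3

5.3 bits


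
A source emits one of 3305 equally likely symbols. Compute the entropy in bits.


H = log2(n) = log2(3305) = 11.6904

11.6904 bits


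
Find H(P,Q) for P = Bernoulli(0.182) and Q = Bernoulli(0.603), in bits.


H(P,Q) = -p*log2(q) - (1-p)*log2(1-q). -0.182*log2(0.603) = 0.132818; -0.818*log2(0.397) = 1.090221. H(P,Q) = 0.132818 + 1.090221 = 1.223

1.223 bits


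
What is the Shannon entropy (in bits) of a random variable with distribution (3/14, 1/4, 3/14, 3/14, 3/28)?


H = -sum(p_i * log2(p_i)). Terms: -(3/14)*log2(3/14) = 0.476227; -(1/4)*log2(1/4) = 0.500000; -(3/14)*log2(3/14) = 0.476227; -(3/14)*log2(3/14) = 0.476227; -(3/28)*log2(3/28) = 0.345256. H = 0.476227 + 0.500000 + 0.476227 + 0.476227 + 0.345256 = 2.2739

2.2739 bits


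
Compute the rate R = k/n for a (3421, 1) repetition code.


Rate = k/n = 1/3421

1/3421


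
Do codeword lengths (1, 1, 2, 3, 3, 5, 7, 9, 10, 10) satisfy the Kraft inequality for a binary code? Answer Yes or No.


Kraft sum = sum(2^(-l_i)) = 1.543, need <= 1. Result: violated (a binary prefix-free code with these lengths cannot exist)

No


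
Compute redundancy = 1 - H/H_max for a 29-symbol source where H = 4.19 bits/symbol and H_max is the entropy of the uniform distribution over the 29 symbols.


H_max = log2(K) = log2(29) = 4.858 bits/symbol. Redundancy = 1 - H/H_max = 1 - 4.19/4.858 = 1 - 0.8625 = 0.1375

0.1375


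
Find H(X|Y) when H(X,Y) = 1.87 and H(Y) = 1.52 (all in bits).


H(X|Y) = H(X,Y) - H(Y) = 1.87 - 1.52 = 0.35

0.35 bits


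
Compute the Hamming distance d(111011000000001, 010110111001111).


Count differing positions: ^ . ^ ^ . ^ ^ ^ ^ . . ^ ^ ^ . = 10 differences

10


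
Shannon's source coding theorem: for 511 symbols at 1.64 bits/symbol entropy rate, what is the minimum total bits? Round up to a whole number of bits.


Minimum bits >= n * H = 511 * 1.64 = 838.04, rounded up to a whole number of bits = 839

839 bits


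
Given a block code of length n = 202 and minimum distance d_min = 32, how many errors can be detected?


Detection capability = d_min - 1 = 32 - 1 = 31

31 errors


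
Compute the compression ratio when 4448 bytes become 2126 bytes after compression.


Ratio = original / compressed = 4448 / 2126 = 2.0922

2.0922


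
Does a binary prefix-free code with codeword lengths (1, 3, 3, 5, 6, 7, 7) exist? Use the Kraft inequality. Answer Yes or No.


Kraft sum = sum(2^(-l_i)) = 0.8125, need <= 1. Result: satisfied (a binary prefix-free code with these lengths exists)

Yes


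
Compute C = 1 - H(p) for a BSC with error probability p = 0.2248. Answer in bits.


H(p) = -p*log2(p) - (1-p)*log2(1-p) = -0.2248*log2(0.2248) - 0.7752*log2(0.7752) = 0.484059 + 0.284777 = 0.7688. C = 1 - H(p) = 1 - 0.7688 = 0.2312

0.2312 bits


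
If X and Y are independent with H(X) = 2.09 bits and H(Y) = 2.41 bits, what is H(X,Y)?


For independent variables, H(X,Y) = H(X) + H(Y) = 2.09 + 2.41 = 4.5

4.5 bits


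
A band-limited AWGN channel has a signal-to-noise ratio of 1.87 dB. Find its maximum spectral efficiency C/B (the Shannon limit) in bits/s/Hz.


SNR_linear = 10^(1.87/10) = 1.5382; C/B = log2(1 + SNR_linear) = log2(1 + 1.5382) = 1.3438

1.3438 bits/s/Hz


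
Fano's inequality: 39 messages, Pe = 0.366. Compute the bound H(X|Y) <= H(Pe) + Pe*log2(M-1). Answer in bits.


H(Pe) = -Pe*log2(Pe) - (1-Pe)*log2(1-Pe) = -0.366*log2(0.366) - 0.634*log2(0.634) = 0.530731 + 0.416820 = 0.9476. Pe*log2(M-1) = 0.366*log2(38) = 1.920741. Bound = H(Pe) + Pe*log2(M-1) = 0.530731 + 0.416820 + 1.920741 = 2.8683

2.8683 bits


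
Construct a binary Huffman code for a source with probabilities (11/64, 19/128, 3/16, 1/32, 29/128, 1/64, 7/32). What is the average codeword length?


Huffman construction (repeatedly merge the two least-probable nodes; each merge adds 1 bit to every symbol beneath it): 1/64 + 1/32 = 3/64; 3/64 + 19/128 = 25/128; 11/64 + 3/16 = 23/64; 25/128 + 7/32 = 53/128; 29/128 + 23/64 = 75/128; 53/128 + 75/128 = 1. Resulting codeword lengths (in the order the probabilities were given): (3, 3, 3, 4, 2, 4, 2). L_avg = sum(p_i * l_i) = 11/64*3 + 19/128*3 + 3/16*3 + 1/32*4 + 29/128*2 + 1/64*4 + 7/32*2 = 333/128 = 2.6016

2.6016 bits


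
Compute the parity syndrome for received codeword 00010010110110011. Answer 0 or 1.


Syndrome = XOR of all bits = 0 XOR 0 XOR 0 XOR 1 XOR 0 XOR 0 XOR 1 XOR 0 XOR 1 XOR 1 XOR 0 XOR 1 XOR 1 XOR 0 XOR 0 XOR 1 XOR 1 = 0

0


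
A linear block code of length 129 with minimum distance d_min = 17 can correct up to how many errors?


Correction capability = floor((d-1)/2) = floor((17-1)/2) = 8

8 errors


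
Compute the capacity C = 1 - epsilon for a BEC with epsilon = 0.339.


C = 1 - epsilon = 1 - 0.339 = 0.661

0.661 bits


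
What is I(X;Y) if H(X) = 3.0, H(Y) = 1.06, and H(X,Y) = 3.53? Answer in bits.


I(X;Y) = H(X) + H(Y) - H(X,Y) = 3.0 + 1.06 - 3.53 = 0.53

0.53 bits


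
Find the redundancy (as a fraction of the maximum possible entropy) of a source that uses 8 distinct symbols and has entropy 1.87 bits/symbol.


H_max = log2(K) = log2(8) = 3.0 bits/symbol. Redundancy = 1 - H/H_max = 1 - 1.87/3.0 = 1 - 0.6233 = 0.3767

0.3767


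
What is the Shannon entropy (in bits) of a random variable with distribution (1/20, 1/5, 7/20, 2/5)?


H = -sum(p_i * log2(p_i)). Terms: -(1/20)*log2(1/20) = 0.216096; -(1/5)*log2(1/5) = 0.464386; -(7/20)*log2(7/20) = 0.530101; -(2/5)*log2(2/5) = 0.528771. H = 0.216096 + 0.464386 + 0.530101 + 0.528771 = 1.7394

1.7394 bits


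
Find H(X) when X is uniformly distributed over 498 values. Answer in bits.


H = log2(n) = log2(498) = 8.96

8.96 bits


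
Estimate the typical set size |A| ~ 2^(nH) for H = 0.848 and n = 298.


log2|A_typical| = nH = 298 * 0.848 = 252.704, so |A_typical| ~ 2^252.704 = 1.179e+76

1.179e+76


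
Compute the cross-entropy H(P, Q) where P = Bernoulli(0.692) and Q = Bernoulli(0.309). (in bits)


H(P,Q) = -p*log2(q) - (1-p)*log2(1-q). -0.692*log2(0.309) = 1.172470; -0.308*log2(0.691) = 0.164239. H(P,Q) = 1.172470 + 0.164239 = 1.3367

1.3367 bits


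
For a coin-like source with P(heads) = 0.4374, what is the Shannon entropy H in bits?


H = -p*log2(p) - (1-p)*log2(1-p). -0.4374*log2(0.4374) = 0.521807; -0.5626*log2(0.5626) = 0.466856. H = 0.521807 + 0.466856 = 0.9887

0.9887 bits


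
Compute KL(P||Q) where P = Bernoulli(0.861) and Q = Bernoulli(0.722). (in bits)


KL = p*log2(p/q) + (1-p)*log2((1-p)/(1-q)) = 0.861*log2(0.861/0.722) + 0.139*log2(0.139/0.278) = 0.0797

0.0797 bits


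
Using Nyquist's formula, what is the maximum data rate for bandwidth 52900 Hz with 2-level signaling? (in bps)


Rate = 2 * B * log2(M) = 2 * 52900 * 1.0 = 105800.0

105800.0 bps


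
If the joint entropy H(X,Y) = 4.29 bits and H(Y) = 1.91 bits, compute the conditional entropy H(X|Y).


H(X|Y) = H(X,Y) - H(Y) = 4.29 - 1.91 = 2.38

2.38 bits


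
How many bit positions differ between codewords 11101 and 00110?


Count differing positions: ^ ^ . ^ ^ = 4 differences

4


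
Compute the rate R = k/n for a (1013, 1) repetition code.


Rate = k/n = 1/1013

1/1013


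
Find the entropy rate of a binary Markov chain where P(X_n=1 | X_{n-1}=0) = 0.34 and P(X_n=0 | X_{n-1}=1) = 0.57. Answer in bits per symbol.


Stationary distribution: pi_0 = p10/(p01+p10) = 0.6264, pi_1 = 0.3736. Entropy rate H' = pi_0*H(p01) + pi_1*H(p10) = 0.6264*0.9248 + 0.3736*0.9858 = 0.9476

0.9476 bits/symbol


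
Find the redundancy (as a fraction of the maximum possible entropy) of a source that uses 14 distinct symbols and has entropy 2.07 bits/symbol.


H_max = log2(K) = log2(14) = 3.8074 bits/symbol. Redundancy = 1 - H/H_max = 1 - 2.07/3.8074 = 1 - 0.5437 = 0.4563

0.4563


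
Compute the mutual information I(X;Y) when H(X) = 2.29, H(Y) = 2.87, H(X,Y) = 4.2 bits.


I(X;Y) = H(X) + H(Y) - H(X,Y) = 2.29 + 2.87 - 4.2 = 0.96

0.96 bits


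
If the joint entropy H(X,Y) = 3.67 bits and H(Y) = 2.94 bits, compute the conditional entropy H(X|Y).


H(X|Y) = H(X,Y) - H(Y) = 3.67 - 2.94 = 0.73

0.73 bits


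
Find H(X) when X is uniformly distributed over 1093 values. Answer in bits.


H = log2(n) = log2(1093) = 10.0941

10.0941 bits


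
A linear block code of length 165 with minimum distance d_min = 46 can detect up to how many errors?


Detection capability = d_min - 1 = 46 - 1 = 45

45 errors


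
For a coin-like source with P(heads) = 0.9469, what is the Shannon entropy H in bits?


H = -p*log2(p) - (1-p)*log2(1-p). -0.9469*log2(0.9469) = 0.074536; -0.0531*log2(0.0531) = 0.224886. H = 0.074536 + 0.224886 = 0.2994

0.2994 bits


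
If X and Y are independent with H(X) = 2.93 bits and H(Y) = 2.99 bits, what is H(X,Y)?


For independent variables, H(X,Y) = H(X) + H(Y) = 2.93 + 2.99 = 5.92

5.92 bits


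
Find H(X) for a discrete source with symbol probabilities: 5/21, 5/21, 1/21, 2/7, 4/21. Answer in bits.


H = -sum(p_i * log2(p_i)). Terms: -(5/21)*log2(5/21) = 0.492950; -(5/21)*log2(5/21) = 0.492950; -(1/21)*log2(1/21) = 0.209158; -(2/7)*log2(2/7) = 0.516387; -(4/21)*log2(4/21) = 0.455680. H = 0.492950 + 0.492950 + 0.209158 + 0.516387 + 0.455680 = 2.1671

2.1671 bits


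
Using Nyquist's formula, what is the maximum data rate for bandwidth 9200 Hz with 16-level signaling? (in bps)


Rate = 2 * B * log2(M) = 2 * 9200 * 4.0 = 73600.0

73600.0 bps


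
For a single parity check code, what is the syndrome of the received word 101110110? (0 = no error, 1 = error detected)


Syndrome = XOR of all bits = 1 XOR 0 XOR 1 XOR 1 XOR 1 XOR 0 XOR 1 XOR 1 XOR 0 = 0

0


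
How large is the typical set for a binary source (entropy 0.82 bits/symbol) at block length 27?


log2|A_typical| = nH = 27 * 0.82 = 22.14, so |A_typical| ~ 2^22.14 = 4.622e+06

4.622e+06


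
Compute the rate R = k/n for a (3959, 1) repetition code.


Rate = k/n = 1/3959

1/3959


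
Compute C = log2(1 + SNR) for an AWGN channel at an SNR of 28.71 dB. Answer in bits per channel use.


SNR_linear = 10^(28.71/10) = 743.0191; C = log2(1 + SNR_linear) = log2(1 + 743.0191) = 9.5392

9.5392 bits/channel use


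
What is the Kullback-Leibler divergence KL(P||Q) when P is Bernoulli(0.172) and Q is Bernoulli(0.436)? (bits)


KL = p*log2(p/q) + (1-p)*log2((1-p)/(1-q)) = 0.172*log2(0.172/0.436) + 0.828*log2(0.828/0.564) = 0.2278

0.2278 bits


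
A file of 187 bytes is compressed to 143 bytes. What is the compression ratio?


Ratio = original / compressed = 187 / 143 = 1.3077

1.3077


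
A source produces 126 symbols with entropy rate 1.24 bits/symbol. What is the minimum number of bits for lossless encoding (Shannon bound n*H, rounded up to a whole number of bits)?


Minimum bits >= n * H = 126 * 1.24 = 156.24, rounded up to a whole number of bits = 157

157 bits


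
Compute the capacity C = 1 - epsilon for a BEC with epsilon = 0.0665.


C = 1 - epsilon = 1 - 0.0665 = 0.9335

0.9335 bits


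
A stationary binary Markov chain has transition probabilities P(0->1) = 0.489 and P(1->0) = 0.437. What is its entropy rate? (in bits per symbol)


Stationary distribution: pi_0 = p10/(p01+p10) = 0.4719, pi_1 = 0.5281. Entropy rate H' = pi_0*H(p01) + pi_1*H(p10) = 0.4719*0.9997 + 0.5281*0.9885 = 0.9938

0.9938 bits/symbol


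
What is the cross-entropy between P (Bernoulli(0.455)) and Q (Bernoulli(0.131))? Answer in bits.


H(P,Q) = -p*log2(q) - (1-p)*log2(1-q). -0.455*log2(0.131) = 1.334224; -0.545*log2(0.869) = 0.110402. H(P,Q) = 1.334224 + 0.110402 = 1.4446

1.4446 bits


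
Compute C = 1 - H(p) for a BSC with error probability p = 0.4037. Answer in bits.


H(p) = -p*log2(p) - (1-p)*log2(1-p) = -0.4037*log2(0.4037) - 0.5963*log2(0.5963) = 0.528300 + 0.444774 = 0.9731. C = 1 - H(p) = 1 - 0.9731 = 0.0269

0.0269 bits


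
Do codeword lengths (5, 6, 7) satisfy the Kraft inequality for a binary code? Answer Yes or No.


Kraft sum = sum(2^(-l_i)) = 0.0547, need <= 1. Result: satisfied (a binary prefix-free code with these lengths exists)

Yes


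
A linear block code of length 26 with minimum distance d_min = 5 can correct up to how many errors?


Correction capability = floor((d-1)/2) = floor((5-1)/2) = 2

2 errors


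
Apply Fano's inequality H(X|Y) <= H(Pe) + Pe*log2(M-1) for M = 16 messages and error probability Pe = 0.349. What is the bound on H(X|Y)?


H(Pe) = -Pe*log2(Pe) - (1-Pe)*log2(1-Pe) = -0.349*log2(0.349) - 0.651*log2(0.651) = 0.530027 + 0.403145 = 0.9332. Pe*log2(M-1) = 0.349*log2(15) = 1.363505. Bound = H(Pe) + Pe*log2(M-1) = 0.530027 + 0.403145 + 1.363505 = 2.2967

2.2967 bits


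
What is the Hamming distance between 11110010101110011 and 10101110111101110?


Count differing positions: . ^ . ^ ^ ^ . . . ^ . . ^ ^ ^ . ^ = 9 differences

9


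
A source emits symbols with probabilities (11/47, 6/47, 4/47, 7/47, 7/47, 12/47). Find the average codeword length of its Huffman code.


Huffman construction (repeatedly merge the two least-probable nodes; each merge adds 1 bit to every symbol beneath it): 4/47 + 6/47 = 10/47; 7/47 + 7/47 = 14/47; 10/47 + 11/47 = 21/47; 12/47 + 14/47 = 26/47; 21/47 + 26/47 = 1. Resulting codeword lengths (in the order the probabilities were given): (2, 3, 3, 3, 3, 2). L_avg = sum(p_i * l_i) = 11/47*2 + 6/47*3 + 4/47*3 + 7/47*3 + 7/47*3 + 12/47*2 = 118/47 = 2.5106

2.5106 bits


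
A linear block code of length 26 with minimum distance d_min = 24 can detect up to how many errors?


Detection capability = d_min - 1 = 24 - 1 = 23

23 errors


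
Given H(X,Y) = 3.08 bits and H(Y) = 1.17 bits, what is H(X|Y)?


H(X|Y) = H(X,Y) - H(Y) = 3.08 - 1.17 = 1.91

1.91 bits


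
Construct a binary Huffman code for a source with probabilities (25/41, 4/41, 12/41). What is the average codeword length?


Huffman construction (repeatedly merge the two least-probable nodes; each merge adds 1 bit to every symbol beneath it): 4/41 + 12/41 = 16/41; 16/41 + 25/41 = 1. Resulting codeword lengths (in the order the probabilities were given): (1, 2, 2). L_avg = sum(p_i * l_i) = 25/41*1 + 4/41*2 + 12/41*2 = 57/41 = 1.3902

1.3902 bits


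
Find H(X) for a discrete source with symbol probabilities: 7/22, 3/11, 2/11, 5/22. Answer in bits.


H = -sum(p_i * log2(p_i)). Terms: -(7/22)*log2(7/22) = 0.525661; -(3/11)*log2(3/11) = 0.511219; -(2/11)*log2(2/11) = 0.447169; -(5/22)*log2(5/22) = 0.485796. H = 0.525661 + 0.511219 + 0.447169 + 0.485796 = 1.9698

1.9698 bits


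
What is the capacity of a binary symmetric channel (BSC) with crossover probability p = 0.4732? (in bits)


H(p) = -p*log2(p) - (1-p)*log2(1-p) = -0.4732*log2(0.4732) - 0.5268*log2(0.5268) = 0.510809 + 0.487118 = 0.9979. C = 1 - H(p) = 1 - 0.9979 = 0.0021

0.0021 bits


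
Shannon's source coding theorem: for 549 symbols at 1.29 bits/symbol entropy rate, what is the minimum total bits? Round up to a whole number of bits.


Minimum bits >= n * H = 549 * 1.29 = 708.21, rounded up to a whole number of bits = 709

709 bits


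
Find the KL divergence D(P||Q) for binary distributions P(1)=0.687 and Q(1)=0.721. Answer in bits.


KL = p*log2(p/q) + (1-p)*log2((1-p)/(1-q)) = 0.687*log2(0.687/0.721) + 0.313*log2(0.313/0.279) = 0.004

0.004 bits


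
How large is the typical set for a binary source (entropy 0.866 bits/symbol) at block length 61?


log2|A_typical| = nH = 61 * 0.866 = 52.826, so |A_typical| ~ 2^52.826 = 7.984e+15

7.984e+15


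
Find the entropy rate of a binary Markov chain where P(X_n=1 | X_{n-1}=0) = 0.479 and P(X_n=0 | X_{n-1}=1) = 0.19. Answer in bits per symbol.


Stationary distribution: pi_0 = p10/(p01+p10) = 0.284, pi_1 = 0.716. Entropy rate H' = pi_0*H(p01) + pi_1*H(p10) = 0.284*0.9987 + 0.716*0.7015 = 0.7859

0.7859 bits/symbol


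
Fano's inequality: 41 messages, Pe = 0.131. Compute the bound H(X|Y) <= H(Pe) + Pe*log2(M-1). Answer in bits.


H(Pe) = -Pe*log2(Pe) - (1-Pe)*log2(1-Pe) = -0.131*log2(0.131) - 0.869*log2(0.869) = 0.384139 + 0.176035 = 0.5602. Pe*log2(M-1) = 0.131*log2(40) = 0.697173. Bound = H(Pe) + Pe*log2(M-1) = 0.384139 + 0.176035 + 0.697173 = 1.2573

1.2573 bits


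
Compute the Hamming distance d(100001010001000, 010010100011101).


Count differing positions: ^ ^ . . ^ ^ ^ ^ . . ^ . ^ . ^ = 9 differences

9


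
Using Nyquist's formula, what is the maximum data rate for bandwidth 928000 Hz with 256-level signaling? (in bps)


Rate = 2 * B * log2(M) = 2 * 928000 * 8.0 = 14848000.0

14848000.0 bps


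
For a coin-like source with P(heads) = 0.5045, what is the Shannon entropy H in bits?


H = -p*log2(p) - (1-p)*log2(1-p). -0.5045*log2(0.5045) = 0.497979; -0.4955*log2(0.4955) = 0.501963. H = 0.497979 + 0.501963 = 0.9999

0.9999 bits


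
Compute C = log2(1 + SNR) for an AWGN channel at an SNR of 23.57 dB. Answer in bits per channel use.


SNR_linear = 10^(23.57/10) = 227.5097; C = log2(1 + SNR_linear) = log2(1 + 227.5097) = 7.8361

7.8361 bits/channel use


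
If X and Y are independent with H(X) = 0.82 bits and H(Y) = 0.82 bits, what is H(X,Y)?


For independent variables, H(X,Y) = H(X) + H(Y) = 0.82 + 0.82 = 1.64

1.64 bits


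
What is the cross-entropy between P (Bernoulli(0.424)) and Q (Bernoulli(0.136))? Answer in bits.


H(P,Q) = -p*log2(q) - (1-p)*log2(1-q). -0.424*log2(0.136) = 1.220408; -0.576*log2(0.864) = 0.121477. H(P,Q) = 1.220408 + 0.121477 = 1.3419

1.3419 bits


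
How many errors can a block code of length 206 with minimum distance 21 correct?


Correction capability = floor((d-1)/2) = floor((21-1)/2) = 10

10 errors


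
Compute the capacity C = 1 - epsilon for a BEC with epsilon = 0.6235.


C = 1 - epsilon = 1 - 0.6235 = 0.3765

0.3765 bits


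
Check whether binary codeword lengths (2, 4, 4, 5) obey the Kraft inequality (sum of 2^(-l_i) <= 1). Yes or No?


Kraft sum = sum(2^(-l_i)) = 0.4062, need <= 1. Result: satisfied (a binary prefix-free code with these lengths exists)

Yes


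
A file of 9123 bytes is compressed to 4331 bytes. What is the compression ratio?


Ratio = original / compressed = 9123 / 4331 = 2.1064

2.1064


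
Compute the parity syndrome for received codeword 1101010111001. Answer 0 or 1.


Syndrome = XOR of all bits = 1 XOR 1 XOR 0 XOR 1 XOR 0 XOR 1 XOR 0 XOR 1 XOR 1 XOR 1 XOR 0 XOR 0 XOR 1 = 0

0


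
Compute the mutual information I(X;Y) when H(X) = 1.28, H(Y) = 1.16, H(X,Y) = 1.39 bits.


I(X;Y) = H(X) + H(Y) - H(X,Y) = 1.28 + 1.16 - 1.39 = 1.05

1.05 bits


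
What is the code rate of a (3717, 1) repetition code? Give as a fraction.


Rate = k/n = 1/3717

1/3717


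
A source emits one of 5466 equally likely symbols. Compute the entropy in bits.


H = log2(n) = log2(5466) = 12.4163

12.4163 bits


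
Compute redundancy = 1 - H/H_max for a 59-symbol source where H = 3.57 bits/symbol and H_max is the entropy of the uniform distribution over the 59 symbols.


H_max = log2(K) = log2(59) = 5.8826 bits/symbol. Redundancy = 1 - H/H_max = 1 - 3.57/5.8826 = 1 - 0.6069 = 0.3931

0.3931


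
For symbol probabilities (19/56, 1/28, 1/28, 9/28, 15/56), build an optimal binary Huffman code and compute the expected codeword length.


Huffman construction (repeatedly merge the two least-probable nodes; each merge adds 1 bit to every symbol beneath it): 1/28 + 1/28 = 1/14; 1/14 + 15/56 = 19/56; 9/28 + 19/56 = 37/56; 19/56 + 37/56 = 1. Resulting codeword lengths (in the order the probabilities were given): (2, 3, 3, 2, 2). L_avg = sum(p_i * l_i) = 19/56*2 + 1/28*3 + 1/28*3 + 9/28*2 + 15/56*2 = 29/14 = 2.0714

2.0714 bits


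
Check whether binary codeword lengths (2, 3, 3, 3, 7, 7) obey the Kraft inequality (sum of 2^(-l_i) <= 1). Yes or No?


Kraft sum = sum(2^(-l_i)) = 0.6406, need <= 1. Result: satisfied (a binary prefix-free code with these lengths exists)

Yes


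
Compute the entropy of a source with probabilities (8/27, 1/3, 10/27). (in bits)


H = -sum(p_i * log2(p_i)). Terms: -(8/27)*log2(8/27) = 0.519967; -(1/3)*log2(1/3) = 0.528321; -(10/27)*log2(10/27) = 0.530726. H = 0.519967 + 0.528321 + 0.530726 = 1.579

1.579 bits


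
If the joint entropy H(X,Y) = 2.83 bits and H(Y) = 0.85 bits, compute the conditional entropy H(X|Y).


H(X|Y) = H(X,Y) - H(Y) = 2.83 - 0.85 = 1.98

1.98 bits


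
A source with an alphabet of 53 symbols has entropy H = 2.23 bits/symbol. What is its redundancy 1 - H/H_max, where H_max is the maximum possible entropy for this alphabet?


H_max = log2(K) = log2(53) = 5.7279 bits/symbol. Redundancy = 1 - H/H_max = 1 - 2.23/5.7279 = 1 - 0.3893 = 0.6107

0.6107


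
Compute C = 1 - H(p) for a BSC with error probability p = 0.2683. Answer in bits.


H(p) = -p*log2(p) - (1-p)*log2(1-p) = -0.2683*log2(0.2683) - 0.7317*log2(0.7317) = 0.509255 + 0.329760 = 0.839. C = 1 - H(p) = 1 - 0.839 = 0.161

0.161 bits


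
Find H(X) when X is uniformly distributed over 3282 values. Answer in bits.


H = log2(n) = log2(3282) = 11.6804

11.6804 bits


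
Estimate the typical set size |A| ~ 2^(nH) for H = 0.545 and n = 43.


log2|A_typical| = nH = 43 * 0.545 = 23.435, so |A_typical| ~ 2^23.435 = 1.134e+07

1.134e+07


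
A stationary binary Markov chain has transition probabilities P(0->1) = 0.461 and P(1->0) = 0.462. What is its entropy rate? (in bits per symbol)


Stationary distribution: pi_0 = p10/(p01+p10) = 0.5005, pi_1 = 0.4995. Entropy rate H' = pi_0*H(p01) + pi_1*H(p10) = 0.5005*0.9956 + 0.4995*0.9958 = 0.9957

0.9957 bits/symbol


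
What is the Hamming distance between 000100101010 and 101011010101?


Count differing positions: ^ . ^ ^ ^ ^ ^ ^ ^ ^ ^ ^ = 11 differences

11


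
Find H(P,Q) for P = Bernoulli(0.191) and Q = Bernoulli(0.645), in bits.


H(P,Q) = -p*log2(q) - (1-p)*log2(1-q). -0.191*log2(0.645) = 0.120832; -0.809*log2(0.355) = 1.208734. H(P,Q) = 0.120832 + 1.208734 = 1.3296

1.3296 bits


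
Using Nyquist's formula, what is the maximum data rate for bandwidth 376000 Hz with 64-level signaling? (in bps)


Rate = 2 * B * log2(M) = 2 * 376000 * 6.0 = 4512000.0

4512000.0 bps


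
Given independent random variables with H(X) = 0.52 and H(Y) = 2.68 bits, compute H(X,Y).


For independent variables, H(X,Y) = H(X) + H(Y) = 0.52 + 2.68 = 3.2

3.2 bits


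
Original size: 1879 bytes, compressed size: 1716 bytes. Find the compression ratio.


Ratio = original / compressed = 1879 / 1716 = 1.095

1.095


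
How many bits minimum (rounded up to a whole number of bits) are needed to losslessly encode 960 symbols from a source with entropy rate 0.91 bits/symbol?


Minimum bits >= n * H = 960 * 0.91 = 873.6, rounded up to a whole number of bits = 874

874 bits


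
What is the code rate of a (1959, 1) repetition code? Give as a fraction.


Rate = k/n = 1/1959

1/1959


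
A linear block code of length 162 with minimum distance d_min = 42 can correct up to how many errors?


Correction capability = floor((d-1)/2) = floor((42-1)/2) = 20

20 errors


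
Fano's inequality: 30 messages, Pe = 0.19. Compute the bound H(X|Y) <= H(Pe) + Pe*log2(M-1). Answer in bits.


H(Pe) = -Pe*log2(Pe) - (1-Pe)*log2(1-Pe) = -0.19*log2(0.19) - 0.81*log2(0.81) = 0.455226 + 0.246245 = 0.7015. Pe*log2(M-1) = 0.19*log2(29) = 0.923016. Bound = H(Pe) + Pe*log2(M-1) = 0.455226 + 0.246245 + 0.923016 = 1.6245

1.6245 bits


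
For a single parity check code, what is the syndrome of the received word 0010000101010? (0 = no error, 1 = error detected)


Syndrome = XOR of all bits = 0 XOR 0 XOR 1 XOR 0 XOR 0 XOR 0 XOR 0 XOR 1 XOR 0 XOR 1 XOR 0 XOR 1 XOR 0 = 0

0


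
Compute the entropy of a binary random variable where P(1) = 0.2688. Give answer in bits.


H = -p*log2(p) - (1-p)*log2(1-p). -0.2688*log2(0.2688) = 0.509482; -0.7312*log2(0.7312) = 0.330255. H = 0.509482 + 0.330255 = 0.8397

0.8397 bits


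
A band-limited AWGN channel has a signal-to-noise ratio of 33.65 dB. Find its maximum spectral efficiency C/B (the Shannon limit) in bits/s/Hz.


SNR_linear = 10^(33.65/10) = 2317.3946; C/B = log2(1 + SNR_linear) = log2(1 + 2317.3946) = 11.1789

11.1789 bits/s/Hz


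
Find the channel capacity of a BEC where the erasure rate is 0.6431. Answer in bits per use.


C = 1 - epsilon = 1 - 0.6431 = 0.3569

0.3569 bits


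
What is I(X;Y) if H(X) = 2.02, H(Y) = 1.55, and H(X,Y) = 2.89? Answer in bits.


I(X;Y) = H(X) + H(Y) - H(X,Y) = 2.02 + 1.55 - 2.89 = 0.68

0.68 bits


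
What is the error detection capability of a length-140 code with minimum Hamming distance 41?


Detection capability = d_min - 1 = 41 - 1 = 40

40 errors


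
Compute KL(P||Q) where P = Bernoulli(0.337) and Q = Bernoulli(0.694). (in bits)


KL = p*log2(p/q) + (1-p)*log2((1-p)/(1-q)) = 0.337*log2(0.337/0.694) + 0.663*log2(0.663/0.306) = 0.3883

0.3883 bits


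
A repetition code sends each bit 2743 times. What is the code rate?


Rate = k/n = 1/2743

1/2743


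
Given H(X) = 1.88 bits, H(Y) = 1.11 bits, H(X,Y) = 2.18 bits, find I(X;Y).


I(X;Y) = H(X) + H(Y) - H(X,Y) = 1.88 + 1.11 - 2.18 = 0.81

0.81 bits


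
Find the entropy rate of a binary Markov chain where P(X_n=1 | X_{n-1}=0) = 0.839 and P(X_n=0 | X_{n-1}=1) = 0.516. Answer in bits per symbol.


Stationary distribution: pi_0 = p10/(p01+p10) = 0.3808, pi_1 = 0.6192. Entropy rate H' = pi_0*H(p01) + pi_1*H(p10) = 0.3808*0.6367 + 0.6192*0.9993 = 0.8612

0.8612 bits/symbol


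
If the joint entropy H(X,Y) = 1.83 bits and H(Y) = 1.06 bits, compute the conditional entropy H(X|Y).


H(X|Y) = H(X,Y) - H(Y) = 1.83 - 1.06 = 0.77

0.77 bits


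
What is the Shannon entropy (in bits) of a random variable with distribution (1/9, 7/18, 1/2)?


H = -sum(p_i * log2(p_i)). Terms: -(1/9)*log2(1/9) = 0.352214; -(7/18)*log2(7/18) = 0.529888; -(1/2)*log2(1/2) = 0.500000. H = 0.352214 + 0.529888 + 0.500000 = 1.3821

1.3821 bits


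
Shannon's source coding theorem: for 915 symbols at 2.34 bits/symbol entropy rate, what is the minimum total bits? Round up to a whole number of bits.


Minimum bits >= n * H = 915 * 2.34 = 2141.1, rounded up to a whole number of bits = 2142

2142 bits


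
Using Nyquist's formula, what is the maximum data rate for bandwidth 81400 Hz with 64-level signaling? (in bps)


Rate = 2 * B * log2(M) = 2 * 81400 * 6.0 = 976800.0

976800.0 bps


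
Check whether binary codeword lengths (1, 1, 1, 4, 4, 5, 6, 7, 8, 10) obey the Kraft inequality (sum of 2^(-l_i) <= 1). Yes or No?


Kraft sum = sum(2^(-l_i)) = 1.6846, need <= 1. Result: violated (a binary prefix-free code with these lengths cannot exist)

No


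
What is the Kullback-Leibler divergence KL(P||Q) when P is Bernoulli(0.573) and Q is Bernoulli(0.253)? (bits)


KL = p*log2(p/q) + (1-p)*log2((1-p)/(1-q)) = 0.573*log2(0.573/0.253) + 0.427*log2(0.427/0.747) = 0.3313

0.3313 bits


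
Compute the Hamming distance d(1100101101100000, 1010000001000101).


Count differing positions: . ^ ^ . ^ . ^ ^ . . ^ . . ^ . ^ = 8 differences

8


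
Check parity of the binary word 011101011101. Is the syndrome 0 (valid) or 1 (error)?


Syndrome = XOR of all bits = 0 XOR 1 XOR 1 XOR 1 XOR 0 XOR 1 XOR 0 XOR 1 XOR 1 XOR 1 XOR 0 XOR 1 = 0

0


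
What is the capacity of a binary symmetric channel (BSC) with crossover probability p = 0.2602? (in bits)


H(p) = -p*log2(p) - (1-p)*log2(1-p) = -0.2602*log2(0.2602) - 0.7398*log2(0.7398) = 0.505388 + 0.321660 = 0.827. C = 1 - H(p) = 1 - 0.827 = 0.173

0.173 bits


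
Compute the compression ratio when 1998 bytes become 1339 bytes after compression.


Ratio = original / compressed = 1998 / 1339 = 1.4922

1.4922


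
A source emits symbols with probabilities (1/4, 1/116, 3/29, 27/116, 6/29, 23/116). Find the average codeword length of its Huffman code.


Huffman construction (repeatedly merge the two least-probable nodes; each merge adds 1 bit to every symbol beneath it): 1/116 + 3/29 = 13/116; 13/116 + 23/116 = 9/29; 6/29 + 27/116 = 51/116; 1/4 + 9/29 = 65/116; 51/116 + 65/116 = 1. Resulting codeword lengths (in the order the probabilities were given): (2, 4, 4, 2, 2, 3). L_avg = sum(p_i * l_i) = 1/4*2 + 1/116*4 + 3/29*4 + 27/116*2 + 6/29*2 + 23/116*3 = 281/116 = 2.4224

2.4224 bits


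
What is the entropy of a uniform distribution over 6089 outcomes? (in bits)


H = log2(n) = log2(6089) = 12.572

12.572 bits


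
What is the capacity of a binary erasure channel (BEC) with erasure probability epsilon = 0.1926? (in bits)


C = 1 - epsilon = 1 - 0.1926 = 0.8074

0.8074 bits


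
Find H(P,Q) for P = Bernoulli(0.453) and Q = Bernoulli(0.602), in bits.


H(P,Q) = -p*log2(q) - (1-p)*log2(1-q). -0.453*log2(0.602) = 0.331671; -0.547*log2(0.398) = 0.727050. H(P,Q) = 0.331671 + 0.727050 = 1.0587

1.0587 bits


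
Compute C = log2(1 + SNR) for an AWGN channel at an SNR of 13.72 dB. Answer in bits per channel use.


SNR_linear = 10^(13.72/10) = 23.5505; C = log2(1 + SNR_linear) = log2(1 + 23.5505) = 4.6177

4.6177 bits/channel use


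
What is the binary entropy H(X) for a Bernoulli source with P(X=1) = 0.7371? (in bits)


H = -p*log2(p) - (1-p)*log2(1-p). -0.7371*log2(0.7371) = 0.324374; -0.2629*log2(0.2629) = 0.506717. H = 0.324374 + 0.506717 = 0.8311

0.8311 bits


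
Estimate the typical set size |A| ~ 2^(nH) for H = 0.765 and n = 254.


log2|A_typical| = nH = 254 * 0.765 = 194.31, so |A_typical| ~ 2^194.31 = 3.113e+58

3.113e+58


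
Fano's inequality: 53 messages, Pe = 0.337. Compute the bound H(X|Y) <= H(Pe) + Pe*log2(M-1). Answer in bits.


H(Pe) = -Pe*log2(Pe) - (1-Pe)*log2(1-Pe) = -0.337*log2(0.337) - 0.663*log2(0.663) = 0.528813 + 0.393105 = 0.9219. Pe*log2(M-1) = 0.337*log2(52) = 1.921048. Bound = H(Pe) + Pe*log2(M-1) = 0.528813 + 0.393105 + 1.921048 = 2.843

2.843 bits
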